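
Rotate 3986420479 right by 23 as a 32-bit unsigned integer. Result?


Rotate 0b11101101100110111111001011111111 right by 23 (32-bit) = 0b110111111001011111111111011011 = 937820123

937820123


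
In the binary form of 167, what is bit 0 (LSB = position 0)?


0b10100111, position 0 = 1

1


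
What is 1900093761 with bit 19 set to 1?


1900093761 | (1 << 19) = 1900093761 | 524288 = 1900618049

1900618049


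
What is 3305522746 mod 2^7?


3305522746 & 127 = 58

58


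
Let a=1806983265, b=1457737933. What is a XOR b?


1806983265 ^ 1457737933 = 1029124268

1029124268


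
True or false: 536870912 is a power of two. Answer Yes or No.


0b100000000000000000000000000000. Only one bit set => Yes

Yes


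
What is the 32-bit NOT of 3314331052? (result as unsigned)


~0b11000101100011001010110110101100 = 0b111010011100110101001001010011 = 980636243 (32-bit unsigned)

980636243


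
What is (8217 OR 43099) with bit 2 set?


Step 1: 8217 | 43099 = 43099
Step 2: 43099 | (1 << 2) = 43099 | 4 = 43103

43103


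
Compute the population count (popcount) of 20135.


0b100111010100111 has 9 set bits

9


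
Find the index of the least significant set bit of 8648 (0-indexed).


0b10000111001000. Lowest set bit at position 3

3


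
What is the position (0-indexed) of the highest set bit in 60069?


0b1110101010100101. Highest set bit at position 15

15


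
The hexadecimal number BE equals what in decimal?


BE hex = 190 decimal

190


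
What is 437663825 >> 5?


0b11010000101100011100001010001 >> 5 = 0b110100001011000111000010 = 13676994

13676994


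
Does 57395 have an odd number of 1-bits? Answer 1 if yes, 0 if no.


0b1110000000110011 has 7 ones => parity 1

1


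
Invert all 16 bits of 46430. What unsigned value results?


46430 ^ 65535 = 19105

19105


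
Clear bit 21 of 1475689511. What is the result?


1475689511 & ~(1 << 21) = 1473592359

1473592359


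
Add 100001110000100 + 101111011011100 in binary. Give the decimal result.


100001110000100 + 101111011011100 = 1010001001100000 = 41568

41568


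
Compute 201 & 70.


0b11001001 & 0b1000110 = 0b1000000 = 64

64


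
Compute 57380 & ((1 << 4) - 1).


57380 & 15 = 4

4


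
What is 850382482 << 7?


0b110010101011111100111010010010 << 7 = 0b1100101010111111001110100100100000000 = 108848957696

108848957696


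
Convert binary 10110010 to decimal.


10110010 in decimal = 178

178


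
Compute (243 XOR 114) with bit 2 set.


Step 1: 243 ^ 114 = 129
Step 2: 129 | (1 << 2) = 129 | 4 = 133

133


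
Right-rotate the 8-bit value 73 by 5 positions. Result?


Rotate 0b1001001 right by 5 (8-bit) = 0b1001010 = 74

74


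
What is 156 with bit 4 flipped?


156 ^ (1 << 4) = 156 ^ 16 = 140

140


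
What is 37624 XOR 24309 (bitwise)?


0b1001001011111000 ^ 0b101111011110101 = 0b1100110000001101 = 52237

52237


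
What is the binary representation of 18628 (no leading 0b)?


18628 = 100100011000100 in binary

100100011000100


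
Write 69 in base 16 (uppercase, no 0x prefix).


69 = 45 hex

45


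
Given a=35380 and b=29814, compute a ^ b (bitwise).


35380 ^ 29814 = 65090

65090


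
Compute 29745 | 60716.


0b111010000110001 | 0b1110110100101100 = 0b1111110100111101 = 64829

64829


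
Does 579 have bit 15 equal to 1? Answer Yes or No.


0b1001000011, bit 15 = 0. No

No


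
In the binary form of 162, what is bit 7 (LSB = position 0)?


0b10100010, position 7 = 1

1


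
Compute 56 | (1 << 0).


56 | (1 << 0) = 56 | 1 = 57

57


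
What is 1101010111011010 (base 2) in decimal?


1101010111011010 in decimal = 54746

54746


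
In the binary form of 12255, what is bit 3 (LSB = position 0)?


0b10111111011111, position 3 = 1

1


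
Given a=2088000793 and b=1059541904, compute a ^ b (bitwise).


2088000793 ^ 1059541904 = 1129516681

1129516681


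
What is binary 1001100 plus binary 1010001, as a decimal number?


1001100 + 1010001 = 10011101 = 157

157


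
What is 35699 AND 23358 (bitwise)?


0b1000101101110011 & 0b101101100111110 = 0b101100110010 = 2866

2866


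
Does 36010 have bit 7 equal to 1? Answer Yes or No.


0b1000110010101010, bit 7 = 1. Yes

Yes


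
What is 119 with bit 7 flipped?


119 ^ (1 << 7) = 119 ^ 128 = 247

247


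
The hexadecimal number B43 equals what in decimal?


B43 hex = 2883 decimal

2883


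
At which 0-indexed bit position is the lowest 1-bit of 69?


0b1000101. Lowest set bit at position 0

0


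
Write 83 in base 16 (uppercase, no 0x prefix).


83 = 53 hex

53


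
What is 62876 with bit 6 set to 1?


62876 | (1 << 6) = 62876 | 64 = 62940

62940


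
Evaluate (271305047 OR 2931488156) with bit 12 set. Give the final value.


Step 1: 271305047 | 2931488156 = 3199991263
Step 2: 3199991263 | (1 << 12) = 3199991263 | 4096 = 3199991263

3199991263


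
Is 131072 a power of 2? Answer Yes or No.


0b100000000000000000. Only one bit set => Yes

Yes


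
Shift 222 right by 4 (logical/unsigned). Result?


0b11011110 >> 4 = 0b1101 = 13

13


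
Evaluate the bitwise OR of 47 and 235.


0b101111 | 0b11101011 = 0b11101111 = 239

239


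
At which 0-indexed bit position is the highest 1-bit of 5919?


0b1011100011111. Highest set bit at position 12

12


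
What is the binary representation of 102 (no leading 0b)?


102 = 1100110 in binary

1100110


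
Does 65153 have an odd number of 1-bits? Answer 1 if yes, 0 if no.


0b1111111010000001 has 9 ones => parity 1

1


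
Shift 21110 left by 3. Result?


0b101001001110110 << 3 = 0b101001001110110000 = 168880

168880


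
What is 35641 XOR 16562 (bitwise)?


0b1000101100111001 ^ 0b100000010110010 = 0b1100101110001011 = 52107

52107


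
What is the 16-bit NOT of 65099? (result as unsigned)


~0b1111111001001011 = 0b110110100 = 436 (16-bit unsigned)

436


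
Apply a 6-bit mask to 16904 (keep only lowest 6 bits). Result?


16904 & 63 = 8

8


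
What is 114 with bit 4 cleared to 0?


114 & ~(1 << 4) = 98

98


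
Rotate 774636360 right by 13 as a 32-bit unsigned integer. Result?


Rotate 0b101110001011000000001101001000 right by 13 (32-bit) = 0b11010010000010111000101100000 = 440496480

440496480


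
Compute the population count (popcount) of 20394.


0b100111110101010 has 9 set bits

9


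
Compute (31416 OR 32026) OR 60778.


Step 1: 31416 | 32026 = 32698
Step 2: 32698 | 60778 = 65530

65530


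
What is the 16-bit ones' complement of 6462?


6462 ^ 65535 = 59073

59073


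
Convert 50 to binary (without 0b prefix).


50 = 110010 in binary

110010


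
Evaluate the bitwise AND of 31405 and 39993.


0b111101010101101 & 0b1001110000111001 = 0b1100000101001 = 6185

6185


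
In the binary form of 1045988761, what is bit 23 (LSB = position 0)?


0b111110010110001000010110011001, position 23 = 0

0


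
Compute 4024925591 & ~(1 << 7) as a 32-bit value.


4024925591 & ~(1 << 7) = 4024925463

4024925463


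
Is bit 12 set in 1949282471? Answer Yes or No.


0b1110100001011111011000010100111, bit 12 = 1. Yes

Yes


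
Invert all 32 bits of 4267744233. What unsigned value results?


4267744233 ^ 4294967295 = 27223062

27223062


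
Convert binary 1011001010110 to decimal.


1011001010110 in decimal = 5718

5718


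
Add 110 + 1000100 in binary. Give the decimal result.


110 + 1000100 = 1001010 = 74

74


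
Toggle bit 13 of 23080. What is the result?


23080 ^ (1 << 13) = 23080 ^ 8192 = 31272

31272


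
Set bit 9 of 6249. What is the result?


6249 | (1 << 9) = 6249 | 512 = 6761

6761


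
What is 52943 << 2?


0b1100111011001111 << 2 = 0b110011101100111100 = 211772

211772


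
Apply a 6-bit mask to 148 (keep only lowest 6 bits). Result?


148 & 63 = 20

20


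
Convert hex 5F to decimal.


5F hex = 95 decimal

95


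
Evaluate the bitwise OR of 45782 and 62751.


0b1011001011010110 | 0b1111010100011111 = 0b1111011111011111 = 63455

63455


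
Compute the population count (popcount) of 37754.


0b1001001101111010 has 9 set bits

9


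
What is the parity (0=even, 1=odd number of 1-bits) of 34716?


0b1000011110011100 has 8 ones => parity 0

0


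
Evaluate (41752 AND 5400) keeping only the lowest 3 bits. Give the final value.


Step 1: 41752 & 5400 = 280
Step 2: 280 & 7 = 0

0


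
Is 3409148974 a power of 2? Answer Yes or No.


0b11001011001100110111110000101110. Multiple bits set => No

No


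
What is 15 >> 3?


0b1111 >> 3 = 0b1 = 1

1


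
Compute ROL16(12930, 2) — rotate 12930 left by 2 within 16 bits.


Rotate 0b11001010000010 left by 2 (16-bit) = 0b1100101000001000 = 51720

51720


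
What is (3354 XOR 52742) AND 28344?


Step 1: 3354 ^ 52742 = 49948
Step 2: 49948 & 28344 = 16920

16920


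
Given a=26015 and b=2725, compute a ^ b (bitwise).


26015 ^ 2725 = 28474

28474


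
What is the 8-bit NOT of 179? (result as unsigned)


~0b10110011 = 0b1001100 = 76 (8-bit unsigned)

76


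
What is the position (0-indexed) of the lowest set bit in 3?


0b11. Lowest set bit at position 0

0


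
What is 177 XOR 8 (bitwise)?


0b10110001 ^ 0b1000 = 0b10111001 = 185

185


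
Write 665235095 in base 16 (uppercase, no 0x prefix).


665235095 = 27A6AE97 hex

27A6AE97


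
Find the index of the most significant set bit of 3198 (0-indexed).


0b110001111110. Highest set bit at position 11

11


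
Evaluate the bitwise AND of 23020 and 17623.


0b101100111101100 & 0b100010011010111 = 0b100000011000100 = 16580

16580


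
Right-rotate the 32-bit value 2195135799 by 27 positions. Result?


Rotate 0b10000010110101110001110100110111 right by 27 (32-bit) = 0b1011010111000111010011011110000 = 1524868848

1524868848


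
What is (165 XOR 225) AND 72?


Step 1: 165 ^ 225 = 68
Step 2: 68 & 72 = 64

64


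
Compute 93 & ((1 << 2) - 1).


93 & 3 = 1

1


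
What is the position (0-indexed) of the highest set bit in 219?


0b11011011. Highest set bit at position 7

7


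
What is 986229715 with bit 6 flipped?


986229715 ^ (1 << 6) = 986229715 ^ 64 = 986229651

986229651


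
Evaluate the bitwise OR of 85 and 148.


0b1010101 | 0b10010100 = 0b11010101 = 213

213


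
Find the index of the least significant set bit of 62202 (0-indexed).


0b1111001011111010. Lowest set bit at position 1

1


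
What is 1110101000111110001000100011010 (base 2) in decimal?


1110101000111110001000100011010 in decimal = 1964970266

1964970266


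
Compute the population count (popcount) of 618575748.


0b100100110111101011011110000100 has 16 set bits

16


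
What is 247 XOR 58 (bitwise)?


0b11110111 ^ 0b111010 = 0b11001101 = 205

205


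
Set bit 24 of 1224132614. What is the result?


1224132614 | (1 << 24) = 1224132614 | 16777216 = 1240909830

1240909830


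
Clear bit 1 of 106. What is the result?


106 & ~(1 << 1) = 104

104


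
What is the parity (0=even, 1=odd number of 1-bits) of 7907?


0b1111011100011 has 9 ones => parity 1

1


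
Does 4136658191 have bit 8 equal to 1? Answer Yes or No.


0b11110110100100000110010100001111, bit 8 = 1. Yes

Yes


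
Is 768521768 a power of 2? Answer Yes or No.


0b101101110011101011011000101000. Multiple bits set => No

No


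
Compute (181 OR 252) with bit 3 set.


Step 1: 181 | 252 = 253
Step 2: 253 | (1 << 3) = 253 | 8 = 253

253


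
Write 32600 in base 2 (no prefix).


32600 = 111111101011000 in binary

111111101011000


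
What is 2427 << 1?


0b100101111011 << 1 = 0b1001011110110 = 4854

4854


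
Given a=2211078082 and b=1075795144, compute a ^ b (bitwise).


2211078082 ^ 1075795144 = 3285519114

3285519114


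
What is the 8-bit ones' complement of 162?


162 ^ 255 = 93

93


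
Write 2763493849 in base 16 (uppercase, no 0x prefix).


2763493849 = A4B791D9 hex

A4B791D9


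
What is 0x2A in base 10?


2A hex = 42 decimal

42


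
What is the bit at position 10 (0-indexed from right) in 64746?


0b1111110011101010, position 10 = 1

1


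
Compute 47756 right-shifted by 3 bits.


0b1011101010001100 >> 3 = 0b1011101010001 = 5969

5969


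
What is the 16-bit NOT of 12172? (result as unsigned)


~0b10111110001100 = 0b1101000001110011 = 53363 (16-bit unsigned)

53363


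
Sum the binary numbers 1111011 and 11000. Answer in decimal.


1111011 + 11000 = 10010011 = 147

147


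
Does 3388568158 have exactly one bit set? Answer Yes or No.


0b11001001111110010111001001011110. Multiple bits set => No

No


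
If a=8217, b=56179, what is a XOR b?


8217 ^ 56179 = 64362

64362


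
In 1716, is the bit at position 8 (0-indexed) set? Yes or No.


0b11010110100, bit 8 = 0. No

No


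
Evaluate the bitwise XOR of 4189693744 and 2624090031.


0b11111001101110011010011100110000 ^ 0b10011100011010000110111110101111 = 0b1100101110100011100100010011111 = 1708247199

1708247199


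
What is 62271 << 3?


0b1111001100111111 << 3 = 0b1111001100111111000 = 498168

498168


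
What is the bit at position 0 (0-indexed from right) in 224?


0b11100000, position 0 = 0

0


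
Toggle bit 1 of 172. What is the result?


172 ^ (1 << 1) = 172 ^ 2 = 174

174


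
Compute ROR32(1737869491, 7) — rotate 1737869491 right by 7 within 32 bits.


Rotate 0b1100111100101011100100010110011 right by 7 (32-bit) = 0b1100110110011110010101110010001 = 1724853137

1724853137


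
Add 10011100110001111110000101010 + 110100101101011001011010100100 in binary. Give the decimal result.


10011100110001111110000101010 + 110100101101011001011010100100 = 1001000010011101001001011001110 = 1213108942

1213108942


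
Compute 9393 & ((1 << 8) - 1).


9393 & 255 = 177

177


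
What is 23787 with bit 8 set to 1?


23787 | (1 << 8) = 23787 | 256 = 24043

24043


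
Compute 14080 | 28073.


0b11011100000000 | 0b110110110101001 = 0b111111110101001 = 32681

32681


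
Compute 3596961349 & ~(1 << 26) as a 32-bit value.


3596961349 & ~(1 << 26) = 3529852485

3529852485


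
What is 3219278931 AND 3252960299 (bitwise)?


0b10111111111000100100110001010011 & 0b11000001111001000011110000101011 = 0b10000001111000000000110000000011 = 2178944003

2178944003


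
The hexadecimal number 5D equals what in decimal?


5D hex = 93 decimal

93


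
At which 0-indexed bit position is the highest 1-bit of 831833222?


0b110001100101001100010010000110. Highest set bit at position 29

29


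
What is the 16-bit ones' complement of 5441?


5441 ^ 65535 = 60094

60094


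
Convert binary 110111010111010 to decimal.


110111010111010 in decimal = 28346

28346


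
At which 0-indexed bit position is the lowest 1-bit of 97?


0b1100001. Lowest set bit at position 0

0


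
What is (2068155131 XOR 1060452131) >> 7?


Step 1: 2068155131 ^ 1060452131 = 1148239320
Step 2: 1148239320 >> 7 = 8970619

8970619


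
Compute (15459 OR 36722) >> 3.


Step 1: 15459 | 36722 = 49011
Step 2: 49011 >> 3 = 6126

6126


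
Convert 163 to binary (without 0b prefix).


163 = 10100011 in binary

10100011


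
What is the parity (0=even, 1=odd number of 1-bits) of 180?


0b10110100 has 4 ones => parity 0

0


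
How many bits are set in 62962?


0b1111010111110010 has 11 set bits

11


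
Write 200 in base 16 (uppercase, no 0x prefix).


200 = C8 hex

C8


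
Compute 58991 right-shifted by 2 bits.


0b1110011001101111 >> 2 = 0b11100110011011 = 14747

14747


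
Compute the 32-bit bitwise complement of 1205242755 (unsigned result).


~0b1000111110101101000101110000011 = 0b10111000001010010111010001111100 = 3089724540 (32-bit unsigned)

3089724540


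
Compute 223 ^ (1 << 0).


223 ^ (1 << 0) = 223 ^ 1 = 222

222


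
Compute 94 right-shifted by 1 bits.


0b1011110 >> 1 = 0b101111 = 47

47


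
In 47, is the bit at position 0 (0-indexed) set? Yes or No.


0b101111, bit 0 = 1. Yes

Yes


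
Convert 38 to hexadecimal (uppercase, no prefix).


38 = 26 hex

26


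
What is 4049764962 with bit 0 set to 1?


4049764962 | (1 << 0) = 4049764962 | 1 = 4049764963

4049764963


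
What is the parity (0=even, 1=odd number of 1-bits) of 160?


0b10100000 has 2 ones => parity 0

0


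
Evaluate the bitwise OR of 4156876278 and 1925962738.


0b11110111110001001110010111110110 | 0b1110010110010111101101111110010 = 0b11110111110011111111111111110110 = 4157603830

4157603830


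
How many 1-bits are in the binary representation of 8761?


0b10001000111001 has 6 set bits

6


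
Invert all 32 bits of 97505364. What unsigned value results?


97505364 ^ 4294967295 = 4197461931

4197461931


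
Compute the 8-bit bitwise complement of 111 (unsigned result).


~0b1101111 = 0b10010000 = 144 (8-bit unsigned)

144


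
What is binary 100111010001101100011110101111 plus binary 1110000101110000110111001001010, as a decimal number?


100111010001101100011110101111 + 1110000101110000110111001001010 = 10010111111111110011010111111001 = 2550085113

2550085113


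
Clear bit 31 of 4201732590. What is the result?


4201732590 & ~(1 << 31) = 2054248942

2054248942


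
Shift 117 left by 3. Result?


0b1110101 << 3 = 0b1110101000 = 936

936


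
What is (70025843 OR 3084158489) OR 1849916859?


Step 1: 70025843 | 3084158489 = 3086780027
Step 2: 3086780027 | 1849916859 = 4294967291

4294967291


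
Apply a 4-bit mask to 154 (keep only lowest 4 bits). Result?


154 & 15 = 10

10


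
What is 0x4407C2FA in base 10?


4407C2FA hex = 1141359354 decimal

1141359354


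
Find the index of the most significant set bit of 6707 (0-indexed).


0b1101000110011. Highest set bit at position 12

12


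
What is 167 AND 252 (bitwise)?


0b10100111 & 0b11111100 = 0b10100100 = 164

164


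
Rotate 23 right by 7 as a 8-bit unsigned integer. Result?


Rotate 0b10111 right by 7 (8-bit) = 0b101110 = 46

46


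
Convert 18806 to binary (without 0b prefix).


18806 = 100100101110110 in binary

100100101110110


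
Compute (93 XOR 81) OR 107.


Step 1: 93 ^ 81 = 12
Step 2: 12 | 107 = 111

111


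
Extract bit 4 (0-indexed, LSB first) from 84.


0b1010100, position 4 = 1

1


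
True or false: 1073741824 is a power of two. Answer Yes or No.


0b1000000000000000000000000000000. Only one bit set => Yes

Yes


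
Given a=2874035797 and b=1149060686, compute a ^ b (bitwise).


2874035797 ^ 1149060686 = 4013099035

4013099035


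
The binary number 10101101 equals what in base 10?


10101101 in decimal = 173

173


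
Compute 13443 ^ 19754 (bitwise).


0b11010010000011 ^ 0b100110100101010 = 0b111100110101001 = 31145

31145


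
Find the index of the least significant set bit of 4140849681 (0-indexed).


0b11110110110100000101101000010001. Lowest set bit at position 0

0


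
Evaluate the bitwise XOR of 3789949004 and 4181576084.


0b11100001111001100000100001001100 ^ 0b11111001001111011100100110010100 = 0b11000110110111100000111011000 = 417055192

417055192


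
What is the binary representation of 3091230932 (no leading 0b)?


3091230932 = 10111000010000000111000011010100 in binary

10111000010000000111000011010100


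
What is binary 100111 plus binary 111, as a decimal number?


100111 + 111 = 101110 = 46

46


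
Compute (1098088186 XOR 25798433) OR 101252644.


Step 1: 1098088186 ^ 25798433 = 1090181595
Step 2: 1090181595 | 101252644 = 1190854655

1190854655


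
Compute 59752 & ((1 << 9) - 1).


59752 & 511 = 360

360


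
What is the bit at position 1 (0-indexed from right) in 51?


0b110011, position 1 = 1

1


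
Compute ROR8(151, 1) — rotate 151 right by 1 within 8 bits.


Rotate 0b10010111 right by 1 (8-bit) = 0b11001011 = 203

203


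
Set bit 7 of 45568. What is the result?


45568 | (1 << 7) = 45568 | 128 = 45696

45696


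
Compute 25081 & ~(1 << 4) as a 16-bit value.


25081 & ~(1 << 4) = 25065

25065


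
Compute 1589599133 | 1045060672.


0b1011110101111110101101110011101 | 0b111110010010100101110001000000 = 0b1111110111111110101111111011101 = 2130665437

2130665437


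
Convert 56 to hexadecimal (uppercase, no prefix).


56 = 38 hex

38


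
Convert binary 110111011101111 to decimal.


110111011101111 in decimal = 28399

28399


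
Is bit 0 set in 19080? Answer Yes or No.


0b100101010001000, bit 0 = 0. No

No


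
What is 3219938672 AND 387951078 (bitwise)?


0b10111111111011000101110101110000 & 0b10111000111111010100111100110 = 0b10111000011000000100101100000 = 386664800

386664800


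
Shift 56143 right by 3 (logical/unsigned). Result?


0b1101101101001111 >> 3 = 0b1101101101001 = 7017

7017


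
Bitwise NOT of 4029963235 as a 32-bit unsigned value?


~0b11110000001101000101101111100011 = 0b1111110010111010010000011100 = 265004060 (32-bit unsigned)

265004060


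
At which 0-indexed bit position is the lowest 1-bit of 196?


0b11000100. Lowest set bit at position 2

2


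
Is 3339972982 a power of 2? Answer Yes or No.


0b11000111000100111111000101110110. Multiple bits set => No

No


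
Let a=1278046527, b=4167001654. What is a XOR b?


1278046527 ^ 4167001654 = 3027375881

3027375881


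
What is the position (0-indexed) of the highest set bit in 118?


0b1110110. Highest set bit at position 6

6


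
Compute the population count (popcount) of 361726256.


0b10101100011111000000100110000 has 12 set bits

12


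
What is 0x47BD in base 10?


47BD hex = 18365 decimal

18365


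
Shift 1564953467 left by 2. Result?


0b1011101010001110100101101111011 << 2 = 0b101110101000111010010110111101100 = 6259813868

6259813868


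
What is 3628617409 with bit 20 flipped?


3628617409 ^ (1 << 20) = 3628617409 ^ 1048576 = 3629665985

3629665985


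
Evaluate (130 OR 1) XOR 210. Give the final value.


Step 1: 130 | 1 = 131
Step 2: 131 ^ 210 = 81

81


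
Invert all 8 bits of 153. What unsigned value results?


153 ^ 255 = 102

102


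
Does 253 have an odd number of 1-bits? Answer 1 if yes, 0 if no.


0b11111101 has 7 ones => parity 1

1


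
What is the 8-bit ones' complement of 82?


82 ^ 255 = 173

173


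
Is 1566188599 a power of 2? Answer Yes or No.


0b1011101010110100010010000110111. Multiple bits set => No

No


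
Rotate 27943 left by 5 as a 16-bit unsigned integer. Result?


Rotate 0b110110100100111 left by 5 (16-bit) = 0b1010010011101101 = 42221

42221


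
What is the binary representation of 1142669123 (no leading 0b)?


1142669123 = 1000100000110111011111101000011 in binary

1000100000110111011111101000011


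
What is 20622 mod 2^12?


20622 & 4095 = 142

142


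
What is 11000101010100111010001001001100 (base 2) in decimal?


11000101010100111010001001001100 in decimal = 3310592588

3310592588


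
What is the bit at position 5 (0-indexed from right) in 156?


0b10011100, position 5 = 0

0


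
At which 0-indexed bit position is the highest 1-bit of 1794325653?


0b1101010111100110011110010010101. Highest set bit at position 30

30


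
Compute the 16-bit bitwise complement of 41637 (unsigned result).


~0b1010001010100101 = 0b101110101011010 = 23898 (16-bit unsigned)

23898


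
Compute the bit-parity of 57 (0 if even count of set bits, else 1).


0b111001 has 4 ones => parity 0

0


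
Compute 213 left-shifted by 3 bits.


0b11010101 << 3 = 0b11010101000 = 1704

1704


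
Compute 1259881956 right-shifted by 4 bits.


0b1001011000110000100010111100100 >> 4 = 0b100101100011000010001011110 = 78742622

78742622


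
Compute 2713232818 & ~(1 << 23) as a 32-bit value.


2713232818 & ~(1 << 23) = 2704844210

2704844210


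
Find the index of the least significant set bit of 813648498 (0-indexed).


0b110000011111110100101001110010. Lowest set bit at position 1

1


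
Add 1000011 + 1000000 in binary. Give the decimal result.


1000011 + 1000000 = 10000011 = 131

131


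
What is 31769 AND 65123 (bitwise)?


0b111110000011001 & 0b1111111001100011 = 0b111110000000001 = 31745

31745


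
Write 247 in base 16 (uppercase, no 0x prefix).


247 = F7 hex

F7


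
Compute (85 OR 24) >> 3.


Step 1: 85 | 24 = 93
Step 2: 93 >> 3 = 11

11


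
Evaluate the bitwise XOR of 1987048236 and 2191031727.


0b1110110011011111111001100101100 ^ 0b10000010100110000111110110101111 = 0b11110100111101111000111010000011 = 4109864579

4109864579


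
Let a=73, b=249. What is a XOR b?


73 ^ 249 = 176

176


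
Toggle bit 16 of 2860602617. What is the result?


2860602617 ^ (1 << 16) = 2860602617 ^ 65536 = 2860537081

2860537081


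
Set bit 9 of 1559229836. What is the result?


1559229836 | (1 << 9) = 1559229836 | 512 = 1559230348

1559230348


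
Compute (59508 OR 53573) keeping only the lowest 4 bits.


Step 1: 59508 | 53573 = 63861
Step 2: 63861 & 15 = 5

5


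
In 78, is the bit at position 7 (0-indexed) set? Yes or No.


0b1001110, bit 7 = 0. No

No


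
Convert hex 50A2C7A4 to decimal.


50A2C7A4 hex = 1352845220 decimal

1352845220


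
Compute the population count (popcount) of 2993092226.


0b10110010011001101111011010000010 has 16 set bits

16


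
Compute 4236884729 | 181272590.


0b11111100100010011011101011111001 | 0b1010110011100000000000001110 = 0b11111110110011111011101011111111 = 4275026687

4275026687


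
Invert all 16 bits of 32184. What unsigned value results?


32184 ^ 65535 = 33351

33351


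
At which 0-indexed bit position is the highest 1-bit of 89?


0b1011001. Highest set bit at position 6

6


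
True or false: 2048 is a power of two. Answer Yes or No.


0b100000000000. Only one bit set => Yes

Yes


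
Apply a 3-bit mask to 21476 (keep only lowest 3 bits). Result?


21476 & 7 = 4

4


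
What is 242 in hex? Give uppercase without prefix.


242 = F2 hex

F2


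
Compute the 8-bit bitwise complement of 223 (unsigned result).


~0b11011111 = 0b100000 = 32 (8-bit unsigned)

32


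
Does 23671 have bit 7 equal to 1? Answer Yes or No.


0b101110001110111, bit 7 = 0. No

No


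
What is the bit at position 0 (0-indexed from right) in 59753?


0b1110100101101001, position 0 = 1

1


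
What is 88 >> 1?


0b1011000 >> 1 = 0b101100 = 44

44


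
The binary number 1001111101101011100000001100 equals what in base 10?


1001111101101011100000001100 in decimal = 167163916

167163916


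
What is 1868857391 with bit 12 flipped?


1868857391 ^ (1 << 12) = 1868857391 ^ 4096 = 1868861487

1868861487


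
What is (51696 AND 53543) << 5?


Step 1: 51696 & 53543 = 49440
Step 2: 49440 << 5 = 1582080

1582080


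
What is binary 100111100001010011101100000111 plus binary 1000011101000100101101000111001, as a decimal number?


100111100001010011101100000111 + 1000011101000100101101000111001 = 1101011001001111001010101000000 = 1797756224

1797756224


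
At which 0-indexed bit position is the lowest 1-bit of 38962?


0b1001100000110010. Lowest set bit at position 1

1


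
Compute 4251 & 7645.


0b1000010011011 & 0b1110111011101 = 0b1000010011001 = 4249

4249


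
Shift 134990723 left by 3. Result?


0b1000000010111100101110000011 << 3 = 0b1000000010111100101110000011000 = 1079925784

1079925784


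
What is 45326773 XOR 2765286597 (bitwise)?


0b10101100111010000110110101 ^ 0b10100100110100101110110011000101 = 0b10100110011000010100110101110000 = 2791394672

2791394672


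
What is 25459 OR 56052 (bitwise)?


0b110001101110011 | 0b1101101011110100 = 0b1111101111110111 = 64503

64503


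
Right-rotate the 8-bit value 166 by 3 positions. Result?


Rotate 0b10100110 right by 3 (8-bit) = 0b11010100 = 212

212


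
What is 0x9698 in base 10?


9698 hex = 38552 decimal

38552


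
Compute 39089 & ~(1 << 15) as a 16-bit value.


39089 & ~(1 << 15) = 6321

6321


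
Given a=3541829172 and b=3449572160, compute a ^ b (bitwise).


3541829172 ^ 3449572160 = 511724916

511724916


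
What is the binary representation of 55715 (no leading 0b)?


55715 = 1101100110100011 in binary

1101100110100011


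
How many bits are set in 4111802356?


0b11110101000101010001111111110100 has 19 set bits

19


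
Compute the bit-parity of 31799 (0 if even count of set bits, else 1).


0b111110000110111 has 10 ones => parity 0

0


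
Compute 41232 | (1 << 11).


41232 | (1 << 11) = 41232 | 2048 = 43280

43280


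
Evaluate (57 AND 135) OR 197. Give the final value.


Step 1: 57 & 135 = 1
Step 2: 1 | 197 = 197

197


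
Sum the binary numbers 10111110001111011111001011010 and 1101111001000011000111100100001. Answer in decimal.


10111110001111011111001011010 + 1101111001000011000111100100001 = 10000110111010010100110101111011 = 2263436667

2263436667


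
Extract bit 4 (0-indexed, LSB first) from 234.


0b11101010, position 4 = 0

0


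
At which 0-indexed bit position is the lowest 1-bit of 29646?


0b111001111001110. Lowest set bit at position 1

1


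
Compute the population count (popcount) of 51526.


0b1100100101000110 has 7 set bits

7


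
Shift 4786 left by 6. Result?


0b1001010110010 << 6 = 0b1001010110010000000 = 306304

306304


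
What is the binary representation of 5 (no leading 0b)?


5 = 101 in binary

101


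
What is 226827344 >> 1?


0b1101100001010001110001010000 >> 1 = 0b110110000101000111000101000 = 113413672

113413672


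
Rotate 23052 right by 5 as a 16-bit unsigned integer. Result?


Rotate 0b101101000001100 right by 5 (16-bit) = 0b110001011010000 = 25296

25296


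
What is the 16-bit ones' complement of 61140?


61140 ^ 65535 = 4395

4395


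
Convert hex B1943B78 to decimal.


B1943B78 hex = 2979281784 decimal

2979281784


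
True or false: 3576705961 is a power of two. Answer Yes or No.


0b11010101001100000011001110101001. Multiple bits set => No

No


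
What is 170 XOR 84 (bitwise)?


0b10101010 ^ 0b1010100 = 0b11111110 = 254

254


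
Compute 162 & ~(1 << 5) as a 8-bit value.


162 & ~(1 << 5) = 130

130


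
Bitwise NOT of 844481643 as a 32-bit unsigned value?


~0b110010010101011100010001101011 = 0b11001101101010100011101110010100 = 3450485652 (32-bit unsigned)

3450485652


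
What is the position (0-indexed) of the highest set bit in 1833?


0b11100101001. Highest set bit at position 10

10


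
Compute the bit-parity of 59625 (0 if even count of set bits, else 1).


0b1110100011101001 has 9 ones => parity 1

1


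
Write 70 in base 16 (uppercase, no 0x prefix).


70 = 46 hex

46


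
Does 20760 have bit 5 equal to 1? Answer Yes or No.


0b101000100011000, bit 5 = 0. No

No


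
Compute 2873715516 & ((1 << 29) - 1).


2873715516 & 536870911 = 189360956

189360956


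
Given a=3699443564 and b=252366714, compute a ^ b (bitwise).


3699443564 ^ 252366714 = 3549153302

3549153302


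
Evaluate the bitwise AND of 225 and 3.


0b11100001 & 0b11 = 0b1 = 1

1


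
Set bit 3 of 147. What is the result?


147 | (1 << 3) = 147 | 8 = 155

155


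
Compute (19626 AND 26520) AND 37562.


Step 1: 19626 & 26520 = 17544
Step 2: 17544 & 37562 = 136

136


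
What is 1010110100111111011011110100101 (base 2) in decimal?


1010110100111111011011110100101 in decimal = 1453307813

1453307813


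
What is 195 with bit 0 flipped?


195 ^ (1 << 0) = 195 ^ 1 = 194

194


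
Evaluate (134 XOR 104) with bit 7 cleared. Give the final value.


Step 1: 134 ^ 104 = 238
Step 2: 238 & ~(1 << 7) = 110

110


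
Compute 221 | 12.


0b11011101 | 0b1100 = 0b11011101 = 221

221


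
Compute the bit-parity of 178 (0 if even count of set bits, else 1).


0b10110010 has 4 ones => parity 0

0


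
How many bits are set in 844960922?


0b110010010111010001010010011010 has 14 set bits

14


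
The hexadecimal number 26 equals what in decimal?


26 hex = 38 decimal

38


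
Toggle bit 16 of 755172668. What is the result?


755172668 ^ (1 << 16) = 755172668 ^ 65536 = 755107132

755107132


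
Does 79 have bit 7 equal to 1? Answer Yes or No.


0b1001111, bit 7 = 0. No

No


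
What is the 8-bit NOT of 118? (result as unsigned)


~0b1110110 = 0b10001001 = 137 (8-bit unsigned)

137


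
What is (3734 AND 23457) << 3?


Step 1: 3734 & 23457 = 2688
Step 2: 2688 << 3 = 21504

21504


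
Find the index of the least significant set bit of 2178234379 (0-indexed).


0b10000001110101010011100000001011. Lowest set bit at position 0

0


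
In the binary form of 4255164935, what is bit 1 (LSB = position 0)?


0b11111101101000001010101000000111, position 1 = 1

1


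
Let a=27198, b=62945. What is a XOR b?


27198 ^ 62945 = 40927

40927


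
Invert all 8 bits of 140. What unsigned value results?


140 ^ 255 = 115

115


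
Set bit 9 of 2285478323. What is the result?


2285478323 | (1 << 9) = 2285478323 | 512 = 2285478835

2285478835


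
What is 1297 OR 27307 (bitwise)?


0b10100010001 | 0b110101010101011 = 0b110111110111011 = 28603

28603


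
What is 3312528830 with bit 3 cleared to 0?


3312528830 & ~(1 << 3) = 3312528822

3312528822


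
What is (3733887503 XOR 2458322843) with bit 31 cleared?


Step 1: 3733887503 ^ 2458322843 = 1275698580
Step 2: 1275698580 & ~(1 << 31) = 1275698580

1275698580


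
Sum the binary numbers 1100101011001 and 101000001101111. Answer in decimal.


1100101011001 + 101000001101111 = 110100111001000 = 27080

27080


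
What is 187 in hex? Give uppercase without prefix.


187 = BB hex

BB


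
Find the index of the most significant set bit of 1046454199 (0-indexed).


0b111110010111111001111110110111. Highest set bit at position 29

29


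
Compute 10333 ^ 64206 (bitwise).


0b10100001011101 ^ 0b1111101011001110 = 0b1101001010010011 = 53907

53907


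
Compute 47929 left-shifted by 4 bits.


0b1011101100111001 << 4 = 0b10111011001110010000 = 766864

766864


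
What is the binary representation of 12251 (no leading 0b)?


12251 = 10111111011011 in binary

10111111011011


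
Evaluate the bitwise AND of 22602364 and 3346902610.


0b1010110001110001001111100 & 0b11000111011111011010111001010010 = 0b1010110001010001001010000 = 22585936

22585936


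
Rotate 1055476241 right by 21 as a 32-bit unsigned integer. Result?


Rotate 0b111110111010010100101000010001 right by 21 (32-bit) = 0b1001010010100001000100111110111 = 1246792183

1246792183


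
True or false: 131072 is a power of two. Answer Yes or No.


0b100000000000000000. Only one bit set => Yes

Yes


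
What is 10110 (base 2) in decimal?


10110 in decimal = 22

22


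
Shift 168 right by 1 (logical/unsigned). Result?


0b10101000 >> 1 = 0b1010100 = 84

84


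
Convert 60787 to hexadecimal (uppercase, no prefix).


60787 = ED73 hex

ED73


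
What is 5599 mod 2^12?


5599 & 4095 = 1503

1503


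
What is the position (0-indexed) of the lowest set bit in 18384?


0b100011111010000. Lowest set bit at position 4

4


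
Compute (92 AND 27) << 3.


Step 1: 92 & 27 = 24
Step 2: 24 << 3 = 192

192


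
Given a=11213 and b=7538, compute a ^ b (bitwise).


11213 ^ 7538 = 14015

14015


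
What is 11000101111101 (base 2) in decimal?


11000101111101 in decimal = 12669

12669


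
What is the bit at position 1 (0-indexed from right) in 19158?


0b100101011010110, position 1 = 1

1


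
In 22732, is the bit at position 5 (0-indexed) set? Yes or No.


0b101100011001100, bit 5 = 0. No

No


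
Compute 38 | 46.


0b100110 | 0b101110 = 0b101110 = 46

46


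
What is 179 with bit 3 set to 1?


179 | (1 << 3) = 179 | 8 = 187

187


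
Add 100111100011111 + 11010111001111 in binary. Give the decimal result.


100111100011111 + 11010111001111 = 1000010011101110 = 34030

34030


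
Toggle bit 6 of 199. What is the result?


199 ^ (1 << 6) = 199 ^ 64 = 135

135


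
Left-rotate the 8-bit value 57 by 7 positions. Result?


Rotate 0b111001 left by 7 (8-bit) = 0b10011100 = 156

156


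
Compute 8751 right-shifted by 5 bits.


0b10001000101111 >> 5 = 0b100010001 = 273

273


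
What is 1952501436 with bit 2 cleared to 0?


1952501436 & ~(1 << 2) = 1952501432

1952501432


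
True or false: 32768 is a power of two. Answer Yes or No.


0b1000000000000000. Only one bit set => Yes

Yes


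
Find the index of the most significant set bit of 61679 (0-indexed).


0b1111000011101111. Highest set bit at position 15

15


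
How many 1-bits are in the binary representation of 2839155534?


0b10101001001110100001001101001110 has 15 set bits

15


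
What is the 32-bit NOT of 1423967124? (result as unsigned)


~0b1010100111000000000001110010100 = 0b10101011000111111111110001101011 = 2871000171 (32-bit unsigned)

2871000171


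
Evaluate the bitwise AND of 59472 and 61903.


0b1110100001010000 & 0b1111000111001111 = 0b1110000001000000 = 57408

57408


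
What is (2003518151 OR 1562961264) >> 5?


Step 1: 2003518151 | 1562961264 = 2137778167
Step 2: 2137778167 >> 5 = 66805567

66805567


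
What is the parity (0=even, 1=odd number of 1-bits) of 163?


0b10100011 has 4 ones => parity 0

0


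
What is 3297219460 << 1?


0b11000100100001111001001110000100 << 1 = 0b110001001000011110010011100001000 = 6594438920

6594438920


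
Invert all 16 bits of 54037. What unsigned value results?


54037 ^ 65535 = 11498

11498


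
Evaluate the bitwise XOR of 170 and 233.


0b10101010 ^ 0b11101001 = 0b1000011 = 67

67


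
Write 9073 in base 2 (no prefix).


9073 = 10001101110001 in binary

10001101110001


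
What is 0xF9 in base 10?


F9 hex = 249 decimal

249


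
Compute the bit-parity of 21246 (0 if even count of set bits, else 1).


0b101001011111110 has 10 ones => parity 0

0


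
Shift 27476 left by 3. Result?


0b110101101010100 << 3 = 0b110101101010100000 = 219808

219808


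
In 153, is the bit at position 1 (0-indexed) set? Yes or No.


0b10011001, bit 1 = 0. No

No


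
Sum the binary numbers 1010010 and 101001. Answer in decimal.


1010010 + 101001 = 1111011 = 123

123


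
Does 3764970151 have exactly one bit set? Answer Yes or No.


0b11100000011010001110001010100111. Multiple bits set => No

No
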